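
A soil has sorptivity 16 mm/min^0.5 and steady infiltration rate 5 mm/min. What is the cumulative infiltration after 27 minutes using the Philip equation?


F = S*sqrt(t) + A*t
F = 16*sqrt(27) + 5*27
F = 16*5.196152 + 135

218.1384 mm


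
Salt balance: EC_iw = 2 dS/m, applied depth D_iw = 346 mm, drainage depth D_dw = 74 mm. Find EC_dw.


EC_dw = EC_iw * D_iw / D_dw
EC_dw = 2 * 346 / 74
EC_dw = 692 / 74

9.3514 dS/m


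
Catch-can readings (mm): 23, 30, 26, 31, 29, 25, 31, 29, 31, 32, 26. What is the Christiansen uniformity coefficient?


mean = 28.454545 mm
MAD = 2.512397 mm
CU = (1 - 2.512397/28.454545)*100

91.1705 %


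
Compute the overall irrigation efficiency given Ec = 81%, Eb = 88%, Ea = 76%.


Ec = 0.81, Eb = 0.88, Ea = 0.76
E = 0.81 * 0.88 * 0.76 * 100 = 54.1728%

54.1728 %


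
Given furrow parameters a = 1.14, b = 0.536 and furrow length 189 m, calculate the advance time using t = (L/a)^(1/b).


t = (L/a)^(1/b)
t = (189/1.14)^(1/0.536)
t = 165.789474^(1/0.536)

13834.5318 min


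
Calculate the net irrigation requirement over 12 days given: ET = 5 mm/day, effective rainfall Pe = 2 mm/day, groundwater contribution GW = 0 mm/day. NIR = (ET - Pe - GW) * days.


Daily deficit = ET - Pe - GW = 5 - 2 - 0 = 3 mm/day
NIR = 3 * 12 = 36 mm

36.0000 mm


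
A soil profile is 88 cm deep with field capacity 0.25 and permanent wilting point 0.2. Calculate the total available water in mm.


AWC = (FC - PWP) * d * 10
AWC = (0.25 - 0.2) * 88 * 10
AWC = 0.0500 * 88 * 10

44.0000 mm


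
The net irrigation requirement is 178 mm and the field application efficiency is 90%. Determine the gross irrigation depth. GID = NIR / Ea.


Ea = 90% = 0.9
GID = NIR / Ea = 178 / 0.9 = 197.7778 mm

197.7778 mm


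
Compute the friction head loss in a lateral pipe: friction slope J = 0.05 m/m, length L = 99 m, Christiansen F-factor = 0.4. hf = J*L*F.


hf = J * L * F = 0.05 * 99 * 0.4 = 1.9800 m

1.9800 m


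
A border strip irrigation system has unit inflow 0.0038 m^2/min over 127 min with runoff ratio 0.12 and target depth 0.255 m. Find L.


L = q*t/((1+r)*Z)
L = 0.0038*127/((1+0.12)*0.255)
L = 0.4826/0.2856

1.6898 m


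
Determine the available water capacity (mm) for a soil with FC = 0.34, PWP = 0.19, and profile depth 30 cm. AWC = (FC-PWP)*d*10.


AWC = (FC - PWP) * d * 10
AWC = (0.34 - 0.19) * 30 * 10
AWC = 0.1500 * 30 * 10

45.0000 mm


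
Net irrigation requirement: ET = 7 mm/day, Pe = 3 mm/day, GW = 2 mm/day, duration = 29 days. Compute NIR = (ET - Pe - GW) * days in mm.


Daily deficit = ET - Pe - GW = 7 - 3 - 2 = 2 mm/day
NIR = 2 * 29 = 58 mm

58.0000 mm


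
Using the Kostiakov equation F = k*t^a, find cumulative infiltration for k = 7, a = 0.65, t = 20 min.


F = k * t^a = 7 * 20^0.65
F = 7 * 7.009217

49.0645 mm


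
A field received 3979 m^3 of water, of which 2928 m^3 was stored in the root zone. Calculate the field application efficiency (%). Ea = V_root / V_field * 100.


Ea = V_root / V_field * 100 = 2928 / 3979 * 100 = 73.5863%

73.5863 %


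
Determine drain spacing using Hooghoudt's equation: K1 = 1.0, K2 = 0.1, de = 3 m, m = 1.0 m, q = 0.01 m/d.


S^2 = 8*K2*de*m/q + 4*K1*m^2/q
S^2 = 8*0.1*3*1.0/0.01 + 4*1.0*1.0^2/0.01
S = sqrt(640.0000)

25.2982 m


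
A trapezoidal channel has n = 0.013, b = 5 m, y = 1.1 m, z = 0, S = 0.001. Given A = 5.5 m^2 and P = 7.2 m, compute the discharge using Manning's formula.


R = A/P = 5.5/7.2 = 0.763889
Q = (1/0.013) * 5.5 * 0.763889^(2/3) * 0.001^0.5

11.1799 m^3/s


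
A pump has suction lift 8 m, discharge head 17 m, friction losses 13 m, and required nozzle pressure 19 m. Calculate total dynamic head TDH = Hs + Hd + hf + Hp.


TDH = Hs + Hd + hf + Hp = 8 + 17 + 13 + 19 = 57

57 m


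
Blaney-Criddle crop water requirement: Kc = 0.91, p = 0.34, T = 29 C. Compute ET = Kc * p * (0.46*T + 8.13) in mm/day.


ET = Kc * p * (0.46*T + 8.13)
ET = 0.91 * 0.34 * (0.46*29 + 8.13)
ET = 0.91 * 0.34 * 21.4700

6.6428 mm/day


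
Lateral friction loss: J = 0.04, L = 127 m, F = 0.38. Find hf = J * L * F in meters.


hf = J * L * F = 0.04 * 127 * 0.38 = 1.9304 m

1.9304 m


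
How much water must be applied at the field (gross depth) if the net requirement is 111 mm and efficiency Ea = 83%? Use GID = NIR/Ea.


Ea = 83% = 0.83
GID = NIR / Ea = 111 / 0.83 = 133.7349 mm

133.7349 mm


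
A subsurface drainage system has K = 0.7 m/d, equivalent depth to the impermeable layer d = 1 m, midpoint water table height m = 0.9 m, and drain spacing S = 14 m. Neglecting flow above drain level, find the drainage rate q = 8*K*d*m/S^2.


q = 8*K*d*m/S^2
q = 8*0.7*1*0.9/14^2
q = 5.0400 / 196

0.0257 m/d


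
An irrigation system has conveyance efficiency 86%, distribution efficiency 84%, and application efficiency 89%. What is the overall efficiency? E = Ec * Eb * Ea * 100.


Ec = 0.86, Eb = 0.84, Ea = 0.89
E = 0.86 * 0.84 * 0.89 * 100 = 64.2936%

64.2936 %


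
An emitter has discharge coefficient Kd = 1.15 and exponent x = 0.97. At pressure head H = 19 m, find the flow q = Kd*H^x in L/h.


q = Kd * H^x = 1.15 * 19^0.97 = 1.15 * 17.393661

20.0027 L/h


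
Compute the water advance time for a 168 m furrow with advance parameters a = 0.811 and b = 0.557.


t = (L/a)^(1/b)
t = (168/0.811)^(1/0.557)
t = 207.151665^(1/0.557)

14404.7940 min


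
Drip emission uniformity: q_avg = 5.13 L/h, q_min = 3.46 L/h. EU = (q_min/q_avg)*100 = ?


EU = (q_min/q_avg)*100 = (3.46/5.13)*100 = 67.4464%

67.4464 %


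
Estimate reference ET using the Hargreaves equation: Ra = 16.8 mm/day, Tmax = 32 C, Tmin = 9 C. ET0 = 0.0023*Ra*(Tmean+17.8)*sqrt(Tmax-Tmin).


Tmean = (Tmax + Tmin)/2 = (32 + 9)/2 = 20.5
ET0 = 0.0023 * 16.8 * (20.5 + 17.8) * sqrt(32 - 9)
ET0 = 0.0023 * 16.8 * 38.3 * 4.795832

7.0974 mm/day


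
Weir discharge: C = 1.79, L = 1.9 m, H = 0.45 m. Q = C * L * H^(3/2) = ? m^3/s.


Q = C * L * H^(3/2) = 1.79 * 1.9 * 0.45^1.5 = 1.79 * 1.9 * 0.301869

1.0267 m^3/s


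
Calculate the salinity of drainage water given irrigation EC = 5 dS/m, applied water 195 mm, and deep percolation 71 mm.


EC_dw = EC_iw * D_iw / D_dw
EC_dw = 5 * 195 / 71
EC_dw = 975 / 71

13.7324 dS/m


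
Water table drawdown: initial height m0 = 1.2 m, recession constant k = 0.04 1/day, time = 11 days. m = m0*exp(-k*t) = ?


m = m0 * exp(-k*t)
m = 1.2 * exp(-0.04 * 11)
m = 1.2 * exp(-0.4400)

0.7728 m


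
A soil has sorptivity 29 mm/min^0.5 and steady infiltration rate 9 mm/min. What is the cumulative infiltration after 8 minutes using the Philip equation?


F = S*sqrt(t) + A*t
F = 29*sqrt(8) + 9*8
F = 29*2.828427 + 72

154.0244 mm


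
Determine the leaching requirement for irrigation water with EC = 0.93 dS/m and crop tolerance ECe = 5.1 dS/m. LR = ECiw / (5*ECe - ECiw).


LR = ECiw / (5*ECe - ECiw)
LR = 0.93 / (5*5.1 - 0.93)
LR = 0.93 / 24.5700

0.0379


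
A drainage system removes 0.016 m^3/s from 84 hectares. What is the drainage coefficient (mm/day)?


DC = Q * 86400 / (A * 10000) * 1000
DC = 0.016 * 86400 / (84 * 10000) * 1000
DC = 1382400.0000 / 840000

1.6457 mm/day


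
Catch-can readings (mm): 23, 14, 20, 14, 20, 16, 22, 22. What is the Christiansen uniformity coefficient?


mean = 18.875000 mm
MAD = 3.156250 mm
CU = (1 - 3.156250/18.875000)*100

83.2781 %


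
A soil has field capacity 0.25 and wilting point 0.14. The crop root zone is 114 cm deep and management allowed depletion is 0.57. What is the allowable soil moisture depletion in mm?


SMD = (FC - PWP) * d * MAD * 10
SMD = (0.25 - 0.14) * 114 * 0.57 * 10
SMD = 0.1100 * 114 * 0.57 * 10

71.4780 mm


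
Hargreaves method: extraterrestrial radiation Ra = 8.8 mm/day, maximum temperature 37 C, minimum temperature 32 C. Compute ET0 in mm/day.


Tmean = (Tmax + Tmin)/2 = (37 + 32)/2 = 34.5
ET0 = 0.0023 * 8.8 * (34.5 + 17.8) * sqrt(37 - 32)
ET0 = 0.0023 * 8.8 * 52.3 * 2.236068

2.3670 mm/day


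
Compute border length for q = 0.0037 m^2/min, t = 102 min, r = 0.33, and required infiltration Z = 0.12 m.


L = q*t/((1+r)*Z)
L = 0.0037*102/((1+0.33)*0.12)
L = 0.3774/0.1596

2.3647 m


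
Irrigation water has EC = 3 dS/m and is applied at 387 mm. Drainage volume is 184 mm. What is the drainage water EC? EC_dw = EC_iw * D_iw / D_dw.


EC_dw = EC_iw * D_iw / D_dw
EC_dw = 3 * 387 / 184
EC_dw = 1161 / 184

6.3098 dS/m


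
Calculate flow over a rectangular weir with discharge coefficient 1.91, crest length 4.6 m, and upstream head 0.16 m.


Q = C * L * H^(3/2) = 1.91 * 4.6 * 0.16^1.5 = 1.91 * 4.6 * 0.064000

0.5623 m^3/s


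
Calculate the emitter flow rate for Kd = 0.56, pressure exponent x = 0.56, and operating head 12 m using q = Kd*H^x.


q = Kd * H^x = 0.56 * 12^0.56 = 0.56 * 4.021069

2.2518 L/h


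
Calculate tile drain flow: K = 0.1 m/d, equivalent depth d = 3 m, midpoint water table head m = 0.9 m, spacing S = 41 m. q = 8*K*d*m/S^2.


q = 8*K*d*m/S^2
q = 8*0.1*3*0.9/41^2
q = 2.1600 / 1681

0.0013 m/d


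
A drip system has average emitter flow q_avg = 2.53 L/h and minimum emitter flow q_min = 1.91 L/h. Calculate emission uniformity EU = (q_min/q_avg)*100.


EU = (q_min/q_avg)*100 = (1.91/2.53)*100 = 75.4941%

75.4941 %


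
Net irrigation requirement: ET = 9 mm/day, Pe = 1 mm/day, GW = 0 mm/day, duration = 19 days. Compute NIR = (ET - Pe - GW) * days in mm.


Daily deficit = ET - Pe - GW = 9 - 1 - 0 = 8 mm/day
NIR = 8 * 19 = 152 mm

152.0000 mm


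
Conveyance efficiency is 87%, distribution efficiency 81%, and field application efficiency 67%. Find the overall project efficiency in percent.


Ec = 0.87, Eb = 0.81, Ea = 0.67
E = 0.87 * 0.81 * 0.67 * 100 = 47.2149%

47.2149 %


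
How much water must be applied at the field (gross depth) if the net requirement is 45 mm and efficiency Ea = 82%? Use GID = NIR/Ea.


Ea = 82% = 0.82
GID = NIR / Ea = 45 / 0.82 = 54.8780 mm

54.8780 mm


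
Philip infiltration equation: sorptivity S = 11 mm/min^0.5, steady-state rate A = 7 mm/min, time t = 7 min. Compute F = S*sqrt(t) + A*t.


F = S*sqrt(t) + A*t
F = 11*sqrt(7) + 7*7
F = 11*2.645751 + 49

78.1033 mm


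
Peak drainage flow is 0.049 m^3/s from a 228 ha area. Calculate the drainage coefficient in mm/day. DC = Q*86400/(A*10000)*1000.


DC = Q * 86400 / (A * 10000) * 1000
DC = 0.049 * 86400 / (228 * 10000) * 1000
DC = 4233600.0000 / 2280000

1.8568 mm/day


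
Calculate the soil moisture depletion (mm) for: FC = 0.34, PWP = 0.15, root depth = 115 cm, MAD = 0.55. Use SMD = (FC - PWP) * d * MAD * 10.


SMD = (FC - PWP) * d * MAD * 10
SMD = (0.34 - 0.15) * 115 * 0.55 * 10
SMD = 0.1900 * 115 * 0.55 * 10

120.1750 mm


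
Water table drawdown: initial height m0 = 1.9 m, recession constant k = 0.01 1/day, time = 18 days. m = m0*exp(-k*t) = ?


m = m0 * exp(-k*t)
m = 1.9 * exp(-0.01 * 18)
m = 1.9 * exp(-0.1800)

1.5870 m


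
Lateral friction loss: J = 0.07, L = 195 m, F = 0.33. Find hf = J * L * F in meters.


hf = J * L * F = 0.07 * 195 * 0.33 = 4.5045 m

4.5045 m


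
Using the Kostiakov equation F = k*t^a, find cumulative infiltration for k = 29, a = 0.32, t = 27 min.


F = k * t^a = 29 * 27^0.32
F = 29 * 2.871021

83.2596 mm


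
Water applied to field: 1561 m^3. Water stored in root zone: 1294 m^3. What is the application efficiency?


Ea = V_root / V_field * 100 = 1294 / 1561 * 100 = 82.8956%

82.8956 %


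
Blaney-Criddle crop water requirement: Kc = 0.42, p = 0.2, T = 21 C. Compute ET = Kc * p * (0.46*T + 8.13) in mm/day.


ET = Kc * p * (0.46*T + 8.13)
ET = 0.42 * 0.2 * (0.46*21 + 8.13)
ET = 0.42 * 0.2 * 17.7900

1.4944 mm/day


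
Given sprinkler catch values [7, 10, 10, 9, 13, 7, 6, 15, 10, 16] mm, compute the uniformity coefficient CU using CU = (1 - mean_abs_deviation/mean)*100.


mean = 10.300000 mm
MAD = 2.620000 mm
CU = (1 - 2.620000/10.300000)*100

74.5631 %


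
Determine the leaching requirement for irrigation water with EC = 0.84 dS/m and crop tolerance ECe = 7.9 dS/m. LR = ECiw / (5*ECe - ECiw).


LR = ECiw / (5*ECe - ECiw)
LR = 0.84 / (5*7.9 - 0.84)
LR = 0.84 / 38.6600

0.0217


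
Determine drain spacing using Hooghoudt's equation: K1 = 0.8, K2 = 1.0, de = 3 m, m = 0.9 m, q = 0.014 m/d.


S^2 = 8*K2*de*m/q + 4*K1*m^2/q
S^2 = 8*1.0*3*0.9/0.014 + 4*0.8*0.9^2/0.014
S = sqrt(1728.0000)

41.5692 m


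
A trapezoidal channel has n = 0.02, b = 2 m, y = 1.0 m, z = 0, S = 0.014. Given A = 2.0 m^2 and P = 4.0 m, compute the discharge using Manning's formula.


R = A/P = 2.0/4.0 = 0.500000
Q = (1/0.02) * 2.0 * 0.500000^(2/3) * 0.014^0.5

7.4538 m^3/s


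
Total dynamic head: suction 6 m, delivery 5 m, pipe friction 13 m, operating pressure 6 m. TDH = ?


TDH = Hs + Hd + hf + Hp = 6 + 5 + 13 + 6 = 30

30 m


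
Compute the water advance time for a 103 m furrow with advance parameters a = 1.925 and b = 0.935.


t = (L/a)^(1/b)
t = (103/1.925)^(1/0.935)
t = 53.506494^(1/0.935)

70.5607 min


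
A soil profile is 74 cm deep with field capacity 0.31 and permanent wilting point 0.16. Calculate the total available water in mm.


AWC = (FC - PWP) * d * 10
AWC = (0.31 - 0.16) * 74 * 10
AWC = 0.1500 * 74 * 10

111.0000 mm


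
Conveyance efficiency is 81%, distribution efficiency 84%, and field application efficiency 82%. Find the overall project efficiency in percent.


Ec = 0.81, Eb = 0.84, Ea = 0.82
E = 0.81 * 0.84 * 0.82 * 100 = 55.7928%

55.7928 %


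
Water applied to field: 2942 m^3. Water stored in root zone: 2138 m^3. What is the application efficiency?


Ea = V_root / V_field * 100 = 2138 / 2942 * 100 = 72.6717%

72.6717 %


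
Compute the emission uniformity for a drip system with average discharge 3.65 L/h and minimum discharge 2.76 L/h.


EU = (q_min/q_avg)*100 = (2.76/3.65)*100 = 75.6164%

75.6164 %


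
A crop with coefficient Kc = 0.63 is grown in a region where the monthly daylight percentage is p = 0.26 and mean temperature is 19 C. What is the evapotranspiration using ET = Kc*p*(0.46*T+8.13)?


ET = Kc * p * (0.46*T + 8.13)
ET = 0.63 * 0.26 * (0.46*19 + 8.13)
ET = 0.63 * 0.26 * 16.8700

2.7633 mm/day


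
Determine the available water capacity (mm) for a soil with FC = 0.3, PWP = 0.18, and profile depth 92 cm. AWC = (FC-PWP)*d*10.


AWC = (FC - PWP) * d * 10
AWC = (0.3 - 0.18) * 92 * 10
AWC = 0.1200 * 92 * 10

110.4000 mm


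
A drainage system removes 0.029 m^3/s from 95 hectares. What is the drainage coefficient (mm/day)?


DC = Q * 86400 / (A * 10000) * 1000
DC = 0.029 * 86400 / (95 * 10000) * 1000
DC = 2505600.0000 / 950000

2.6375 mm/day


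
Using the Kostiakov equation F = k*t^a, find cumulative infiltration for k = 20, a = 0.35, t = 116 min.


F = k * t^a = 20 * 116^0.35
F = 20 * 5.279105

105.5821 mm


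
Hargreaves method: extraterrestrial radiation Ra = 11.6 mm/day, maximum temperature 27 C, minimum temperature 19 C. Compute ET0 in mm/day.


Tmean = (Tmax + Tmin)/2 = (27 + 19)/2 = 23.0
ET0 = 0.0023 * 11.6 * (23.0 + 17.8) * sqrt(27 - 19)
ET0 = 0.0023 * 11.6 * 40.8 * 2.828427

3.0789 mm/day


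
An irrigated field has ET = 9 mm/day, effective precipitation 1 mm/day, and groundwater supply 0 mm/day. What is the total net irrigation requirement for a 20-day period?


Daily deficit = ET - Pe - GW = 9 - 1 - 0 = 8 mm/day
NIR = 8 * 20 = 160 mm

160.0000 mm


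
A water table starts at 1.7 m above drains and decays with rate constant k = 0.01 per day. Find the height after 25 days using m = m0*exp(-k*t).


m = m0 * exp(-k*t)
m = 1.7 * exp(-0.01 * 25)
m = 1.7 * exp(-0.2500)

1.3240 m


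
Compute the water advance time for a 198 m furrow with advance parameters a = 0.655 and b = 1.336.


t = (L/a)^(1/b)
t = (198/0.655)^(1/1.336)
t = 302.290076^(1/1.336)

71.8794 min


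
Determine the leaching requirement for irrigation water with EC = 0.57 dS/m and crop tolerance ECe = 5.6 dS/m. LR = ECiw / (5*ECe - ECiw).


LR = ECiw / (5*ECe - ECiw)
LR = 0.57 / (5*5.6 - 0.57)
LR = 0.57 / 27.4300

0.0208


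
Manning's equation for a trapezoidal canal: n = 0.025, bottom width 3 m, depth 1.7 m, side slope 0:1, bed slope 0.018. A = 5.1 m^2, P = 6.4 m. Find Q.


R = A/P = 5.1/6.4 = 0.796875
Q = (1/0.025) * 5.1 * 0.796875^(2/3) * 0.018^0.5

23.5248 m^3/s


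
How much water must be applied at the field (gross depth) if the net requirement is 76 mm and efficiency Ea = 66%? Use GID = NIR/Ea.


Ea = 66% = 0.66
GID = NIR / Ea = 76 / 0.66 = 115.1515 mm

115.1515 mm


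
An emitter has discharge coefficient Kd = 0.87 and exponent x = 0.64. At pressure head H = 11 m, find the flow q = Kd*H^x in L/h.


q = Kd * H^x = 0.87 * 11^0.64 = 0.87 * 4.639715

4.0366 L/h


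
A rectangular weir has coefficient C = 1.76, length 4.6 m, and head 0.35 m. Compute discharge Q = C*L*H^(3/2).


Q = C * L * H^(3/2) = 1.76 * 4.6 * 0.35^1.5 = 1.76 * 4.6 * 0.207063

1.6764 m^3/s


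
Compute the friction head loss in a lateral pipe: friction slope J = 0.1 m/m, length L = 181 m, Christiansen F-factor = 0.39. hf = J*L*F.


hf = J * L * F = 0.1 * 181 * 0.39 = 7.0590 m

7.0590 m


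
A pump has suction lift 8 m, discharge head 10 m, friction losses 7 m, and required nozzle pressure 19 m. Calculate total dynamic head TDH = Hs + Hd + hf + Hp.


TDH = Hs + Hd + hf + Hp = 8 + 10 + 7 + 19 = 44

44 m


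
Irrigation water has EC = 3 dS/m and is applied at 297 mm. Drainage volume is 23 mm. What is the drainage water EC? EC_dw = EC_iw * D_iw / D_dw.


EC_dw = EC_iw * D_iw / D_dw
EC_dw = 3 * 297 / 23
EC_dw = 891 / 23

38.7391 dS/m


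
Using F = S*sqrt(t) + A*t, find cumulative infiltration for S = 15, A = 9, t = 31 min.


F = S*sqrt(t) + A*t
F = 15*sqrt(31) + 9*31
F = 15*5.567764 + 279

362.5165 mm


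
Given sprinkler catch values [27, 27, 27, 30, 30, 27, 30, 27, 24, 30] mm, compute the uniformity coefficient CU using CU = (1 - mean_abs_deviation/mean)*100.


mean = 27.900000 mm
MAD = 1.680000 mm
CU = (1 - 1.680000/27.900000)*100

93.9785 %


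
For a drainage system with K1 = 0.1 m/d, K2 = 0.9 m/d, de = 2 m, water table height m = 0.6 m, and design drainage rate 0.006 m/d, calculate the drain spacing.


S^2 = 8*K2*de*m/q + 4*K1*m^2/q
S^2 = 8*0.9*2*0.6/0.006 + 4*0.1*0.6^2/0.006
S = sqrt(1464.0000)

38.2623 m


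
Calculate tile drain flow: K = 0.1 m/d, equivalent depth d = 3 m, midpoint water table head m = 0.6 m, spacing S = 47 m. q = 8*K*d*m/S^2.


q = 8*K*d*m/S^2
q = 8*0.1*3*0.6/47^2
q = 1.4400 / 2209

6.5188e-04 m/d


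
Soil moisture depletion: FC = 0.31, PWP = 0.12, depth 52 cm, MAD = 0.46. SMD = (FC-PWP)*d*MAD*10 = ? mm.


SMD = (FC - PWP) * d * MAD * 10
SMD = (0.31 - 0.12) * 52 * 0.46 * 10
SMD = 0.1900 * 52 * 0.46 * 10

45.4480 mm


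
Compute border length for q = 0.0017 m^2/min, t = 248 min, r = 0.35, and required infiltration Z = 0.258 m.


L = q*t/((1+r)*Z)
L = 0.0017*248/((1+0.35)*0.258)
L = 0.4216/0.3483

1.2105 m


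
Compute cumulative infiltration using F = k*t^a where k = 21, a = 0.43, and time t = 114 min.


F = k * t^a = 21 * 114^0.43
F = 21 * 7.664240

160.9490 mm


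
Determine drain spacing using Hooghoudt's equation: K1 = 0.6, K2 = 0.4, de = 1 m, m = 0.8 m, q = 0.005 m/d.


S^2 = 8*K2*de*m/q + 4*K1*m^2/q
S^2 = 8*0.4*1*0.8/0.005 + 4*0.6*0.8^2/0.005
S = sqrt(819.2000)

28.6217 m


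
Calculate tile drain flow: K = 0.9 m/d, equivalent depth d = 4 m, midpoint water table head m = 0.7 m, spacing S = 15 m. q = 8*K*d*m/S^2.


q = 8*K*d*m/S^2
q = 8*0.9*4*0.7/15^2
q = 20.1600 / 225

0.0896 m/d


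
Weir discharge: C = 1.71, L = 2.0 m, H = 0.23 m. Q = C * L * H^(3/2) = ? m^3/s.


Q = C * L * H^(3/2) = 1.71 * 2.0 * 0.23^1.5 = 1.71 * 2.0 * 0.110304

0.3772 m^3/s


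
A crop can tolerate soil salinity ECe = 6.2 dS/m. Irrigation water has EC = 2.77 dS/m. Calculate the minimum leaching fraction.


LR = ECiw / (5*ECe - ECiw)
LR = 2.77 / (5*6.2 - 2.77)
LR = 2.77 / 28.2300

0.0981


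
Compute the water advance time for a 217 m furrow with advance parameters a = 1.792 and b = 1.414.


t = (L/a)^(1/b)
t = (217/1.792)^(1/1.414)
t = 121.093750^(1/1.414)

29.7312 min


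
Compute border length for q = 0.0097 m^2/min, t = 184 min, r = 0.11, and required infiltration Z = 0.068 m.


L = q*t/((1+r)*Z)
L = 0.0097*184/((1+0.11)*0.068)
L = 1.7848/0.07548

23.6460 m


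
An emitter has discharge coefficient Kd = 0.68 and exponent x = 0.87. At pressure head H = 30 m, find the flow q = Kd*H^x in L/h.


q = Kd * H^x = 0.68 * 30^0.87 = 0.68 * 19.279488

13.1101 L/h


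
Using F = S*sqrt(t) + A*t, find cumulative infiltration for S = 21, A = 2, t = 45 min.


F = S*sqrt(t) + A*t
F = 21*sqrt(45) + 2*45
F = 21*6.708204 + 90

230.8723 mm


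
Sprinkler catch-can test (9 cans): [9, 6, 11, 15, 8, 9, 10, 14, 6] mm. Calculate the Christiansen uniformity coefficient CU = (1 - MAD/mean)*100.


mean = 9.777778 mm
MAD = 2.419753 mm
CU = (1 - 2.419753/9.777778)*100

75.2525 %


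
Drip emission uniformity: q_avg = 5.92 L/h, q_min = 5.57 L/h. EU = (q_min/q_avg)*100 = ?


EU = (q_min/q_avg)*100 = (5.57/5.92)*100 = 94.0878%

94.0878 %


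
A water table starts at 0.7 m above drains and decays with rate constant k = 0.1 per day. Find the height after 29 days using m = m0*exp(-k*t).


m = m0 * exp(-k*t)
m = 0.7 * exp(-0.1 * 29)
m = 0.7 * exp(-2.9000)

0.0385 m


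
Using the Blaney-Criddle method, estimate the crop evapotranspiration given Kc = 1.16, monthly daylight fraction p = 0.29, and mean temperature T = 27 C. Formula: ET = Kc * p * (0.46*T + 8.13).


ET = Kc * p * (0.46*T + 8.13)
ET = 1.16 * 0.29 * (0.46*27 + 8.13)
ET = 1.16 * 0.29 * 20.5500

6.9130 mm/day


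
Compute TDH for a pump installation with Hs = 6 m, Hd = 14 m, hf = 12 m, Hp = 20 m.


TDH = Hs + Hd + hf + Hp = 6 + 14 + 12 + 20 = 52

52 m


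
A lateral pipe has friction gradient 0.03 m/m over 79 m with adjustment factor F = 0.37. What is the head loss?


hf = J * L * F = 0.03 * 79 * 0.37 = 0.8769 m

0.8769 m


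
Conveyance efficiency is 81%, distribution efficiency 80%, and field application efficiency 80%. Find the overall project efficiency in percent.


Ec = 0.81, Eb = 0.8, Ea = 0.8
E = 0.81 * 0.8 * 0.8 * 100 = 51.8400%

51.8400 %


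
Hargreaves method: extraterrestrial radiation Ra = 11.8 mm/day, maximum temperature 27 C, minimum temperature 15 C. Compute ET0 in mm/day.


Tmean = (Tmax + Tmin)/2 = (27 + 15)/2 = 21.0
ET0 = 0.0023 * 11.8 * (21.0 + 17.8) * sqrt(27 - 15)
ET0 = 0.0023 * 11.8 * 38.8 * 3.464102

3.6478 mm/day


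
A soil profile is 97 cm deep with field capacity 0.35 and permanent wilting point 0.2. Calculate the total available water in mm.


AWC = (FC - PWP) * d * 10
AWC = (0.35 - 0.2) * 97 * 10
AWC = 0.1500 * 97 * 10

145.5000 mm


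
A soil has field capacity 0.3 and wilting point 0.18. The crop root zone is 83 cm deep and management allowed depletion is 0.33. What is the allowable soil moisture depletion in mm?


SMD = (FC - PWP) * d * MAD * 10
SMD = (0.3 - 0.18) * 83 * 0.33 * 10
SMD = 0.1200 * 83 * 0.33 * 10

32.8680 mm


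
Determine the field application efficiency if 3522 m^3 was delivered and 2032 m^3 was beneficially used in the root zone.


Ea = V_root / V_field * 100 = 2032 / 3522 * 100 = 57.6945%

57.6945 %


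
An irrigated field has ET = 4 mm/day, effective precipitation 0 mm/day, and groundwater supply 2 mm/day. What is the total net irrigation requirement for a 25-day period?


Daily deficit = ET - Pe - GW = 4 - 0 - 2 = 2 mm/day
NIR = 2 * 25 = 50 mm

50.0000 mm


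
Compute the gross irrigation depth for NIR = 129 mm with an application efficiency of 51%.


Ea = 51% = 0.51
GID = NIR / Ea = 129 / 0.51 = 252.9412 mm

252.9412 mm


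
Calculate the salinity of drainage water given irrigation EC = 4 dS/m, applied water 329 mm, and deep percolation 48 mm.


EC_dw = EC_iw * D_iw / D_dw
EC_dw = 4 * 329 / 48
EC_dw = 1316 / 48

27.4167 dS/m


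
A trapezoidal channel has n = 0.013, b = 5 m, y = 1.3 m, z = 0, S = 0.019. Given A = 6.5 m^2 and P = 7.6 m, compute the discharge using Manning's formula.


R = A/P = 6.5/7.6 = 0.855263
Q = (1/0.013) * 6.5 * 0.855263^(2/3) * 0.019^0.5

62.0983 m^3/s


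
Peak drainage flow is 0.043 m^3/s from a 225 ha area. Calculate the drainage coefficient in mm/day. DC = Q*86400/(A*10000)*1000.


DC = Q * 86400 / (A * 10000) * 1000
DC = 0.043 * 86400 / (225 * 10000) * 1000
DC = 3715200.0000 / 2250000

1.6512 mm/day


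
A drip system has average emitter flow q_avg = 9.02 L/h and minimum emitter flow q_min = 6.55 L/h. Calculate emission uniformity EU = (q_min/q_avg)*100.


EU = (q_min/q_avg)*100 = (6.55/9.02)*100 = 72.6164%

72.6164 %


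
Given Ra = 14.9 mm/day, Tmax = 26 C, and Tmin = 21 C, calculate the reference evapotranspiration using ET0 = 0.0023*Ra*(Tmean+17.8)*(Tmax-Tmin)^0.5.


Tmean = (Tmax + Tmin)/2 = (26 + 21)/2 = 23.5
ET0 = 0.0023 * 14.9 * (23.5 + 17.8) * sqrt(26 - 21)
ET0 = 0.0023 * 14.9 * 41.3 * 2.236068

3.1648 mm/day


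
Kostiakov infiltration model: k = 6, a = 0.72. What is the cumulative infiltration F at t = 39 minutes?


F = k * t^a = 6 * 39^0.72
F = 6 * 13.981910

83.8915 mm


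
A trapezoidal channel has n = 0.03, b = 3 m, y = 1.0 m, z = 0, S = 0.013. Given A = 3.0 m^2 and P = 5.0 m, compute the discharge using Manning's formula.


R = A/P = 3.0/5.0 = 0.600000
Q = (1/0.03) * 3.0 * 0.600000^(2/3) * 0.013^0.5

8.1110 m^3/s


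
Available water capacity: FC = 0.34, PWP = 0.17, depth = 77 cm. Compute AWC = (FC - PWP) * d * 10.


AWC = (FC - PWP) * d * 10
AWC = (0.34 - 0.17) * 77 * 10
AWC = 0.1700 * 77 * 10

130.9000 mm


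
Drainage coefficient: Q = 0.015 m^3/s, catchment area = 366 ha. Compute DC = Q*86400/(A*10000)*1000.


DC = Q * 86400 / (A * 10000) * 1000
DC = 0.015 * 86400 / (366 * 10000) * 1000
DC = 1296000.0000 / 3660000

0.3541 mm/day


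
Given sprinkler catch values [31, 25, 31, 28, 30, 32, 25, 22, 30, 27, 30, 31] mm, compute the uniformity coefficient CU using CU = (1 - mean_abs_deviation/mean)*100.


mean = 28.500000 mm
MAD = 2.583333 mm
CU = (1 - 2.583333/28.500000)*100

90.9357 %


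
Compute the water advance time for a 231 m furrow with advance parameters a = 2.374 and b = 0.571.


t = (L/a)^(1/b)
t = (231/2.374)^(1/0.571)
t = 97.304128^(1/0.571)

3032.7813 min


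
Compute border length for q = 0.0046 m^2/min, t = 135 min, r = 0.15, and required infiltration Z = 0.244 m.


L = q*t/((1+r)*Z)
L = 0.0046*135/((1+0.15)*0.244)
L = 0.621/0.2806

2.2131 m


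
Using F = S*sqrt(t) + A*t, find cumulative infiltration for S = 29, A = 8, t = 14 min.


F = S*sqrt(t) + A*t
F = 29*sqrt(14) + 8*14
F = 29*3.741657 + 112

220.5081 mm


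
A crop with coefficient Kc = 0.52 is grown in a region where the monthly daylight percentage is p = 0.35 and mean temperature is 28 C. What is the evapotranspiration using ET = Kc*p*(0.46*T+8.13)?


ET = Kc * p * (0.46*T + 8.13)
ET = 0.52 * 0.35 * (0.46*28 + 8.13)
ET = 0.52 * 0.35 * 21.0100

3.8238 mm/day


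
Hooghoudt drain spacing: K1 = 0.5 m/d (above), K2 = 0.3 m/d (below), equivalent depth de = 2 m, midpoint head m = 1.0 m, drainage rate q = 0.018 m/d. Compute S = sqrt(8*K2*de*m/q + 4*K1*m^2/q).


S^2 = 8*K2*de*m/q + 4*K1*m^2/q
S^2 = 8*0.3*2*1.0/0.018 + 4*0.5*1.0^2/0.018
S = sqrt(377.7778)

19.4365 m


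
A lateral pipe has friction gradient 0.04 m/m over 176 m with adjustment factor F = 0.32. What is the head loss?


hf = J * L * F = 0.04 * 176 * 0.32 = 2.2528 m

2.2528 m


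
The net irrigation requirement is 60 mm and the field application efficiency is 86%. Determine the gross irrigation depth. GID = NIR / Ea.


Ea = 86% = 0.86
GID = NIR / Ea = 60 / 0.86 = 69.7674 mm

69.7674 mm


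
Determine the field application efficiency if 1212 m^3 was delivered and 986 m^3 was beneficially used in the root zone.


Ea = V_root / V_field * 100 = 986 / 1212 * 100 = 81.3531%

81.3531 %


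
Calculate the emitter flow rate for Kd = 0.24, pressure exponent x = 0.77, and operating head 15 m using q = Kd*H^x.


q = Kd * H^x = 0.24 * 15^0.77 = 0.24 * 8.046190

1.9311 L/h


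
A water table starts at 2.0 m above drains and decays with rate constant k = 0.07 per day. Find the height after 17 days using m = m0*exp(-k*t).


m = m0 * exp(-k*t)
m = 2.0 * exp(-0.07 * 17)
m = 2.0 * exp(-1.1900)

0.6084 m


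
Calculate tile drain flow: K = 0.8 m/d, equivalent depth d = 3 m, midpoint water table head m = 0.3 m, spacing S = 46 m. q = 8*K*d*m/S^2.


q = 8*K*d*m/S^2
q = 8*0.8*3*0.3/46^2
q = 5.7600 / 2116

0.0027 m/d


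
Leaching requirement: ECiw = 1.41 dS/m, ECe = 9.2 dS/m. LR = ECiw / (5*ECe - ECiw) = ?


LR = ECiw / (5*ECe - ECiw)
LR = 1.41 / (5*9.2 - 1.41)
LR = 1.41 / 44.5900

0.0316


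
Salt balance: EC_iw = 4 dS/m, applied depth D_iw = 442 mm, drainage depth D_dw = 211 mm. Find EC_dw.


EC_dw = EC_iw * D_iw / D_dw
EC_dw = 4 * 442 / 211
EC_dw = 1768 / 211

8.3791 dS/m


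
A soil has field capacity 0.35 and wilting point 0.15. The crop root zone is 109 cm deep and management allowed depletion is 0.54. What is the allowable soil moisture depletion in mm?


SMD = (FC - PWP) * d * MAD * 10
SMD = (0.35 - 0.15) * 109 * 0.54 * 10
SMD = 0.2000 * 109 * 0.54 * 10

117.7200 mm


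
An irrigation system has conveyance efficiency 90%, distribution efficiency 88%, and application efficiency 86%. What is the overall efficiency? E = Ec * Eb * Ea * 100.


Ec = 0.9, Eb = 0.88, Ea = 0.86
E = 0.9 * 0.88 * 0.86 * 100 = 68.1120%

68.1120 %


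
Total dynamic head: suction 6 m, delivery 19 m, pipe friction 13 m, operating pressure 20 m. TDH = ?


TDH = Hs + Hd + hf + Hp = 6 + 19 + 13 + 20 = 58

58 m


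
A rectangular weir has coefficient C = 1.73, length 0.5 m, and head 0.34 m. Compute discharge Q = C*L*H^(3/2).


Q = C * L * H^(3/2) = 1.73 * 0.5 * 0.34^1.5 = 1.73 * 0.5 * 0.198252

0.1715 m^3/s


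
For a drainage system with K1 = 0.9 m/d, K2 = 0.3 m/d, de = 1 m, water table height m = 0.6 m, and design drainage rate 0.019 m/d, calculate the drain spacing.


S^2 = 8*K2*de*m/q + 4*K1*m^2/q
S^2 = 8*0.3*1*0.6/0.019 + 4*0.9*0.6^2/0.019
S = sqrt(144.0000)

12.0000 m


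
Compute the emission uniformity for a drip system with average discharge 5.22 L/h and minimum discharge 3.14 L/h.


EU = (q_min/q_avg)*100 = (3.14/5.22)*100 = 60.1533%

60.1533 %


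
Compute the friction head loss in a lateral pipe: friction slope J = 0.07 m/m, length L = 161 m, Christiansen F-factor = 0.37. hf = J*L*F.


hf = J * L * F = 0.07 * 161 * 0.37 = 4.1699 m

4.1699 m


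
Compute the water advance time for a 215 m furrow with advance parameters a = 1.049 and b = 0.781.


t = (L/a)^(1/b)
t = (215/1.049)^(1/0.781)
t = 204.957102^(1/0.781)

911.7500 min


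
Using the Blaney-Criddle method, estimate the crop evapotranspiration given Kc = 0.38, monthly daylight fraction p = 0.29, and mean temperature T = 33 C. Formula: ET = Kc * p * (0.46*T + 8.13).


ET = Kc * p * (0.46*T + 8.13)
ET = 0.38 * 0.29 * (0.46*33 + 8.13)
ET = 0.38 * 0.29 * 23.3100

2.5688 mm/day


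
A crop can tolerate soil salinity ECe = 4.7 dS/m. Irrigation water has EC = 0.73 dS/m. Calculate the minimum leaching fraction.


LR = ECiw / (5*ECe - ECiw)
LR = 0.73 / (5*4.7 - 0.73)
LR = 0.73 / 22.7700

0.0321


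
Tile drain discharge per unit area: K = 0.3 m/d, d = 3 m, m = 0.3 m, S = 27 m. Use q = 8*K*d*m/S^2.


q = 8*K*d*m/S^2
q = 8*0.3*3*0.3/27^2
q = 2.1600 / 729

0.0030 m/d


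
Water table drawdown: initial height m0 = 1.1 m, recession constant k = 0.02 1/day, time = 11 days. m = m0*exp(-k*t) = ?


m = m0 * exp(-k*t)
m = 1.1 * exp(-0.02 * 11)
m = 1.1 * exp(-0.2200)

0.8828 m


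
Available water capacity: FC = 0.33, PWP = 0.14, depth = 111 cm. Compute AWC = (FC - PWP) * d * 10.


AWC = (FC - PWP) * d * 10
AWC = (0.33 - 0.14) * 111 * 10
AWC = 0.1900 * 111 * 10

210.9000 mm


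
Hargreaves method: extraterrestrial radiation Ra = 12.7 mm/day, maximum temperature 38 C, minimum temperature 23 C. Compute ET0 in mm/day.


Tmean = (Tmax + Tmin)/2 = (38 + 23)/2 = 30.5
ET0 = 0.0023 * 12.7 * (30.5 + 17.8) * sqrt(38 - 23)
ET0 = 0.0023 * 12.7 * 48.3 * 3.872983

5.4642 mm/day


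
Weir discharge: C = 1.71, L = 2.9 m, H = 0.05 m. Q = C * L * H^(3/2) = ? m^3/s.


Q = C * L * H^(3/2) = 1.71 * 2.9 * 0.05^1.5 = 1.71 * 2.9 * 0.011180

0.0554 m^3/s


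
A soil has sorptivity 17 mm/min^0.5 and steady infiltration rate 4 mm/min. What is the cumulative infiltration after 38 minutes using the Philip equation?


F = S*sqrt(t) + A*t
F = 17*sqrt(38) + 4*38
F = 17*6.164414 + 152

256.7950 mm


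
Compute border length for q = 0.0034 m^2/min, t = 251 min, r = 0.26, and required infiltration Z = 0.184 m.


L = q*t/((1+r)*Z)
L = 0.0034*251/((1+0.26)*0.184)
L = 0.8534/0.23184

3.6810 m


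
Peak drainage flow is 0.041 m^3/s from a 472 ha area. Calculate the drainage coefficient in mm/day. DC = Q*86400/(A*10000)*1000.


DC = Q * 86400 / (A * 10000) * 1000
DC = 0.041 * 86400 / (472 * 10000) * 1000
DC = 3542400.0000 / 4720000

0.7505 mm/day


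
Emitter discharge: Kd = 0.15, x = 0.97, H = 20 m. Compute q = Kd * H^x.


q = Kd * H^x = 0.15 * 20^0.97 = 0.15 * 18.280964

2.7421 L/h


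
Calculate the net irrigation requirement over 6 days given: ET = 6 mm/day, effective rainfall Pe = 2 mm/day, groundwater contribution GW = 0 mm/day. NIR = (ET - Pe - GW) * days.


Daily deficit = ET - Pe - GW = 6 - 2 - 0 = 4 mm/day
NIR = 4 * 6 = 24 mm

24.0000 mm


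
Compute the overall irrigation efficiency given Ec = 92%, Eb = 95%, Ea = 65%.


Ec = 0.92, Eb = 0.95, Ea = 0.65
E = 0.92 * 0.95 * 0.65 * 100 = 56.8100%

56.8100 %


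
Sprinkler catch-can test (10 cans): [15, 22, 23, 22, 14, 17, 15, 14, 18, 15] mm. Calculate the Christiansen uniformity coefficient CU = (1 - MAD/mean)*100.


mean = 17.500000 mm
MAD = 3.000000 mm
CU = (1 - 3.000000/17.500000)*100

82.8571 %


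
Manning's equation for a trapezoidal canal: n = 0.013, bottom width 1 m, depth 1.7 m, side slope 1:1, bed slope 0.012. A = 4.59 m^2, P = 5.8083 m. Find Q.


R = A/P = 4.59/5.8083 = 0.790248
Q = (1/0.013) * 4.59 * 0.790248^(2/3) * 0.012^0.5

33.0600 m^3/s


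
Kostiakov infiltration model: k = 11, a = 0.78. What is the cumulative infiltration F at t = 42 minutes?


F = k * t^a = 11 * 42^0.78
F = 11 * 18.455867

203.0145 mm


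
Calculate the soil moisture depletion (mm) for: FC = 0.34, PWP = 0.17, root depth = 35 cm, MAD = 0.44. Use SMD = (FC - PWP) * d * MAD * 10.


SMD = (FC - PWP) * d * MAD * 10
SMD = (0.34 - 0.17) * 35 * 0.44 * 10
SMD = 0.1700 * 35 * 0.44 * 10

26.1800 mm


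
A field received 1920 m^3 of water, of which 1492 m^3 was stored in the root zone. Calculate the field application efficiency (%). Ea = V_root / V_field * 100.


Ea = V_root / V_field * 100 = 1492 / 1920 * 100 = 77.7083%

77.7083 %


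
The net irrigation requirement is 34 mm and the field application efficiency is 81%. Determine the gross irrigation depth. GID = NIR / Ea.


Ea = 81% = 0.81
GID = NIR / Ea = 34 / 0.81 = 41.9753 mm

41.9753 mm


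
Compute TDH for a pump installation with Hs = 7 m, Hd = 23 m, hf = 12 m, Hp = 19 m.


TDH = Hs + Hd + hf + Hp = 7 + 23 + 12 + 19 = 61

61 m


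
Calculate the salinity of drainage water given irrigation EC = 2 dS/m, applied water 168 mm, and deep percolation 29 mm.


EC_dw = EC_iw * D_iw / D_dw
EC_dw = 2 * 168 / 29
EC_dw = 336 / 29

11.5862 dS/m


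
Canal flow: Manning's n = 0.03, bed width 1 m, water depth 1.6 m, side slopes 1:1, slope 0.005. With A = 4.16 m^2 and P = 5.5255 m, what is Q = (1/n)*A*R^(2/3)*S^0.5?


R = A/P = 4.16/5.5255 = 0.752873
Q = (1/0.03) * 4.16 * 0.752873^(2/3) * 0.005^0.5

8.1147 m^3/s


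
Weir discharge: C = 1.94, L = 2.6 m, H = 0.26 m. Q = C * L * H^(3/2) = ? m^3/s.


Q = C * L * H^(3/2) = 1.94 * 2.6 * 0.26^1.5 = 1.94 * 2.6 * 0.132575

0.6687 m^3/s


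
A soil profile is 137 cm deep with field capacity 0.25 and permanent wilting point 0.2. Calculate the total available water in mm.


AWC = (FC - PWP) * d * 10
AWC = (0.25 - 0.2) * 137 * 10
AWC = 0.0500 * 137 * 10

68.5000 mm


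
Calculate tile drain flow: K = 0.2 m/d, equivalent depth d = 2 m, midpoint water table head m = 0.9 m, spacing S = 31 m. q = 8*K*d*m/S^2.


q = 8*K*d*m/S^2
q = 8*0.2*2*0.9/31^2
q = 2.8800 / 961

0.0030 m/d


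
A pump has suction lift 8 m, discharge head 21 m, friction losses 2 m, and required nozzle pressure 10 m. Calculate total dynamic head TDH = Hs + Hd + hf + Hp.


TDH = Hs + Hd + hf + Hp = 8 + 21 + 2 + 10 = 41

41 m


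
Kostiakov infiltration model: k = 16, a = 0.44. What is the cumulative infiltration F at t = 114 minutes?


F = k * t^a = 16 * 114^0.44
F = 16 * 8.035967

128.5755 mm


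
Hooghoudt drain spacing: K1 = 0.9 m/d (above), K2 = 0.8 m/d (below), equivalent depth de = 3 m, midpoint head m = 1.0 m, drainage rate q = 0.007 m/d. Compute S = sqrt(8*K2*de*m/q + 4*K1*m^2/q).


S^2 = 8*K2*de*m/q + 4*K1*m^2/q
S^2 = 8*0.8*3*1.0/0.007 + 4*0.9*1.0^2/0.007
S = sqrt(3257.1429)

57.0714 m


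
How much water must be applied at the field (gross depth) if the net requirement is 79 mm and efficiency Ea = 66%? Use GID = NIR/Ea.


Ea = 66% = 0.66
GID = NIR / Ea = 79 / 0.66 = 119.6970 mm

119.6970 mm


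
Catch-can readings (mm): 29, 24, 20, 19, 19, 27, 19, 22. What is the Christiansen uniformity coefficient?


mean = 22.375000 mm
MAD = 3.218750 mm
CU = (1 - 3.218750/22.375000)*100

85.6145 %


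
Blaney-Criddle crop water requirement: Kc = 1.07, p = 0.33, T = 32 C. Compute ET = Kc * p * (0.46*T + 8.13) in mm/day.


ET = Kc * p * (0.46*T + 8.13)
ET = 1.07 * 0.33 * (0.46*32 + 8.13)
ET = 1.07 * 0.33 * 22.8500

8.0683 mm/day


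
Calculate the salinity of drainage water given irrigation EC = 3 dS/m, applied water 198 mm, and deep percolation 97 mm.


EC_dw = EC_iw * D_iw / D_dw
EC_dw = 3 * 198 / 97
EC_dw = 594 / 97

6.1237 dS/m


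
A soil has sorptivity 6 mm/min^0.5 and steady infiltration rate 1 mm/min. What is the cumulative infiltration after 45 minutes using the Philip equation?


F = S*sqrt(t) + A*t
F = 6*sqrt(45) + 1*45
F = 6*6.708204 + 45

85.2492 mm


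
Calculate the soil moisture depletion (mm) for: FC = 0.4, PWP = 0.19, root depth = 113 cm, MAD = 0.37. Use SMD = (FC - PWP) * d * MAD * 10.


SMD = (FC - PWP) * d * MAD * 10
SMD = (0.4 - 0.19) * 113 * 0.37 * 10
SMD = 0.2100 * 113 * 0.37 * 10

87.8010 mm


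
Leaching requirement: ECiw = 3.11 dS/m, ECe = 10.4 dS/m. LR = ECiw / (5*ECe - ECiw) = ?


LR = ECiw / (5*ECe - ECiw)
LR = 3.11 / (5*10.4 - 3.11)
LR = 3.11 / 48.8900

0.0636


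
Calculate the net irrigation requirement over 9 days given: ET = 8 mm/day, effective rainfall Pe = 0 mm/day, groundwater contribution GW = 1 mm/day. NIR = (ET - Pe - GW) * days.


Daily deficit = ET - Pe - GW = 8 - 0 - 1 = 7 mm/day
NIR = 7 * 9 = 63 mm

63.0000 mm


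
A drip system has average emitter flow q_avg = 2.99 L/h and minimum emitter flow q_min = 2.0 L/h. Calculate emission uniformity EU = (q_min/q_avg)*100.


EU = (q_min/q_avg)*100 = (2.0/2.99)*100 = 66.8896%

66.8896 %


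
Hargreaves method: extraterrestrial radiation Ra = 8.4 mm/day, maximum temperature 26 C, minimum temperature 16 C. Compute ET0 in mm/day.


Tmean = (Tmax + Tmin)/2 = (26 + 16)/2 = 21.0
ET0 = 0.0023 * 8.4 * (21.0 + 17.8) * sqrt(26 - 16)
ET0 = 0.0023 * 8.4 * 38.8 * 3.162278

2.3705 mm/day


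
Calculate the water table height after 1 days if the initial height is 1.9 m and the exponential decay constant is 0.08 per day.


m = m0 * exp(-k*t)
m = 1.9 * exp(-0.08 * 1)
m = 1.9 * exp(-0.0800)

1.7539 m


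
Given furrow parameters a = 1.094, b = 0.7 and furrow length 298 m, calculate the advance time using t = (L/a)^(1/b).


t = (L/a)^(1/b)
t = (298/1.094)^(1/0.7)
t = 272.394881^(1/0.7)

3012.0046 min
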